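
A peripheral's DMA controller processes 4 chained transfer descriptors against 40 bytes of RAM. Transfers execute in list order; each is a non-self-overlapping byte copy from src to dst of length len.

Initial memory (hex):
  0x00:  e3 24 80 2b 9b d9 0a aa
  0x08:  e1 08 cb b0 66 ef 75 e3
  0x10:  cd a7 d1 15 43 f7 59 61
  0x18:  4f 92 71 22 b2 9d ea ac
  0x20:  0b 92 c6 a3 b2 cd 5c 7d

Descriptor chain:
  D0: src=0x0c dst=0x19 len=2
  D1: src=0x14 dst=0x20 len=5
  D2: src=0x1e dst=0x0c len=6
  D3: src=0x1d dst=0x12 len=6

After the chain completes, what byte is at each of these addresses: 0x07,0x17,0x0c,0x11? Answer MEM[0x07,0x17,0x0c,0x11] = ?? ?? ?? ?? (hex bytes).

[0] 0x0c->0x19 len=2 : 66 ef
[1] 0x14->0x20 len=5 : 43 f7 59 61 4f
[2] 0x1e->0x0c len=6 : ea ac 43 f7 59 61
[3] 0x1d->0x12 len=6 : 9d ea ac 43 f7 59
query mem[0x07]=0xaa, mem[0x17]=0x59, mem[0x0c]=0xea, mem[0x11]=0x61

MEM[0x07,0x17,0x0c,0x11] = aa 59 ea 61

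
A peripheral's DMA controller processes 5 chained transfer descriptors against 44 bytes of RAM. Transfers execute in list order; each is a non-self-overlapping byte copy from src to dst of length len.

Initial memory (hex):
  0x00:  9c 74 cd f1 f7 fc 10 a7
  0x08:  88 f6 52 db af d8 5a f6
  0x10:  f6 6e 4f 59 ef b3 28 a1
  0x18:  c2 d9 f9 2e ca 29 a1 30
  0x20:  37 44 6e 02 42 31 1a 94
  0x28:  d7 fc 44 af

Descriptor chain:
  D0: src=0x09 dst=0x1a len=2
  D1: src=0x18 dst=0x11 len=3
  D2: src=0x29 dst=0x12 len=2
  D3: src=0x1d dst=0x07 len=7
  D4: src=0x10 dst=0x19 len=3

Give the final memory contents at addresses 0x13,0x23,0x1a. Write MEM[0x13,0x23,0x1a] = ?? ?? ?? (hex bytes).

MEM[0x13,0x23,0x1a] = 44 02 c2

D0: mem[0x1a..0x1b] <- [f6 52]
D1: mem[0x11..0x13] <- [c2 d9 f6]
D2: mem[0x12..0x13] <- [fc 44]
D3: mem[0x07..0x0d] <- [29 a1 30 37 44 6e 02]
D4: mem[0x19..0x1b] <- [f6 c2 fc]
query mem[0x13]=0x44, mem[0x23]=0x02, mem[0x1a]=0xc2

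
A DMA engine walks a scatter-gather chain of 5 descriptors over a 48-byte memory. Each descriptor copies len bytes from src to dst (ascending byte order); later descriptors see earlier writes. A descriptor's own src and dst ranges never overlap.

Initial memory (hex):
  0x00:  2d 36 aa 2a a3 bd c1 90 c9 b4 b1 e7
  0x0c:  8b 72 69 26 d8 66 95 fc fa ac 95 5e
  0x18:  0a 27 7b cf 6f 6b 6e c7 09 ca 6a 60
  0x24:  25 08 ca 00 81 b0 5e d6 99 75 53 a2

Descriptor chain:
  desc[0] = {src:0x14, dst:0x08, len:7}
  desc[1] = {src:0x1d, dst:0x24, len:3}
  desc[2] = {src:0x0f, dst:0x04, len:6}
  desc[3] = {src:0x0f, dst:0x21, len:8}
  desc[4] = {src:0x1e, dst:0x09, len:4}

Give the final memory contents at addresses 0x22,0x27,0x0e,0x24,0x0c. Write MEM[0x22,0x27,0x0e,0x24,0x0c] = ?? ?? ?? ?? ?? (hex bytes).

MEM[0x22,0x27,0x0e,0x24,0x0c] = d8 ac 7b 95 26

D0: mem[0x08..0x0e] <- [fa ac 95 5e 0a 27 7b]
D1: mem[0x24..0x26] <- [6b 6e c7]
D2: mem[0x04..0x09] <- [26 d8 66 95 fc fa]
D3: mem[0x21..0x28] <- [26 d8 66 95 fc fa ac 95]
D4: mem[0x09..0x0c] <- [6e c7 09 26]
query mem[0x22]=0xd8, mem[0x27]=0xac, mem[0x0e]=0x7b, mem[0x24]=0x95, mem[0x0c]=0x26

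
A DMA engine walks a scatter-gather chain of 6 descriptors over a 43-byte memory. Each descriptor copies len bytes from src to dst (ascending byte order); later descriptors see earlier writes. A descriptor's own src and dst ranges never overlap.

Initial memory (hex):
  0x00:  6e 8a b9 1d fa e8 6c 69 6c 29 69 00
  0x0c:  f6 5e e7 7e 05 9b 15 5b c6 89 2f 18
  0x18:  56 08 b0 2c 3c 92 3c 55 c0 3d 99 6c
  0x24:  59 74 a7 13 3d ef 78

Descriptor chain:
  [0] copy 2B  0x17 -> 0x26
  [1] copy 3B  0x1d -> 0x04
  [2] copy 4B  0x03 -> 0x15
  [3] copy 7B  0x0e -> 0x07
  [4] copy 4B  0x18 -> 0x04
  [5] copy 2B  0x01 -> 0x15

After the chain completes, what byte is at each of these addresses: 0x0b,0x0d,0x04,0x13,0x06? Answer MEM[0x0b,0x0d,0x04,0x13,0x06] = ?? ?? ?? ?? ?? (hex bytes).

MEM[0x0b,0x0d,0x04,0x13,0x06] = 15 c6 55 5b b0

  after D0: wrote 2B at 0x26 = 1856
  after D1: wrote 3B at 0x04 = 923c55
  after D2: wrote 4B at 0x15 = 1d923c55
  after D3: wrote 7B at 0x07 = e77e059b155bc6
  after D4: wrote 4B at 0x04 = 5508b02c
  after D5: wrote 2B at 0x15 = 8ab9
query mem[0x0b]=0x15, mem[0x0d]=0xc6, mem[0x04]=0x55, mem[0x13]=0x5b, mem[0x06]=0xb0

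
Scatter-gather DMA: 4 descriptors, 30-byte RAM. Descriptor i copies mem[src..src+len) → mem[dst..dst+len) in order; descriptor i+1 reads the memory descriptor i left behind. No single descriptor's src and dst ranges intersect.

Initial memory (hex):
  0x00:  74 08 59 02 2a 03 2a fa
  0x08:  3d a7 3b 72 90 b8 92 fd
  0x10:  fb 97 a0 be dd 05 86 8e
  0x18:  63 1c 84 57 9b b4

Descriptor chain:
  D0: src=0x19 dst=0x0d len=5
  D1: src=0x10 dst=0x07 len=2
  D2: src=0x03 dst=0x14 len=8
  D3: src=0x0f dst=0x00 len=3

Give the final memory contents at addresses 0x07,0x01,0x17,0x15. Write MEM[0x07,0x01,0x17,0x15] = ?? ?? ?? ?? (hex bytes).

MEM[0x07,0x01,0x17,0x15] = 9b 9b 2a 2a

  after D0: wrote 5B at 0x0d = 1c84579bb4
  after D1: wrote 2B at 0x07 = 9bb4
  after D2: wrote 8B at 0x14 = 022a032a9bb4a73b
  after D3: wrote 3B at 0x00 = 579bb4
query mem[0x07]=0x9b, mem[0x01]=0x9b, mem[0x17]=0x2a, mem[0x15]=0x2a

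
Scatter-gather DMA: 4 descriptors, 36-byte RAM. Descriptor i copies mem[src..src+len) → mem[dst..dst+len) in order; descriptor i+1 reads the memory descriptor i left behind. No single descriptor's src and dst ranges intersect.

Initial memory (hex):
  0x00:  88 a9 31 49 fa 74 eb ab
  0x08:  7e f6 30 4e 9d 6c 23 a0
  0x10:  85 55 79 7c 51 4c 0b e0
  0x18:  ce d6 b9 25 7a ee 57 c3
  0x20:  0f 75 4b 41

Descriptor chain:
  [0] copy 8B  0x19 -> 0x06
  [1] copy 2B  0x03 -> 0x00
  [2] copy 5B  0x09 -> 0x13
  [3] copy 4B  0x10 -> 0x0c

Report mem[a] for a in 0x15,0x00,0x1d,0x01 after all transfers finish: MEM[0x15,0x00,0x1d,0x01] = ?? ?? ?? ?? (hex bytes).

[0] 0x19->0x06 len=8 : d6 b9 25 7a ee 57 c3 0f
[1] 0x03->0x00 len=2 : 49 fa
[2] 0x09->0x13 len=5 : 7a ee 57 c3 0f
[3] 0x10->0x0c len=4 : 85 55 79 7a
query mem[0x15]=0x57, mem[0x00]=0x49, mem[0x1d]=0xee, mem[0x01]=0xfa

MEM[0x15,0x00,0x1d,0x01] = 57 49 ee fa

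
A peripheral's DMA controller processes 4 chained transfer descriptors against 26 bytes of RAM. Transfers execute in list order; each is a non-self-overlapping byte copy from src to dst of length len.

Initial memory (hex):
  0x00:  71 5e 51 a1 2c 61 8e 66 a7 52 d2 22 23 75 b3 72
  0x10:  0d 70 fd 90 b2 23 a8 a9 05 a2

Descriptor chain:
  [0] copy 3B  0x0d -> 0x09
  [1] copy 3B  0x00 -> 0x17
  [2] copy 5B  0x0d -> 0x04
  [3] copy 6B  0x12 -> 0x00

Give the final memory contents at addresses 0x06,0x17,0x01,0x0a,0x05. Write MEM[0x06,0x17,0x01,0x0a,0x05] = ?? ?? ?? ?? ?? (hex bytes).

MEM[0x06,0x17,0x01,0x0a,0x05] = 72 71 90 b3 71

#0 dst[0x09+3] := {0x75,0xb3,0x72}
#1 dst[0x17+3] := {0x71,0x5e,0x51}
#2 dst[0x04+5] := {0x75,0xb3,0x72,0x0d,0x70}
#3 dst[0x00+6] := {0xfd,0x90,0xb2,0x23,0xa8,0x71}
query mem[0x06]=0x72, mem[0x17]=0x71, mem[0x01]=0x90, mem[0x0a]=0xb3, mem[0x05]=0x71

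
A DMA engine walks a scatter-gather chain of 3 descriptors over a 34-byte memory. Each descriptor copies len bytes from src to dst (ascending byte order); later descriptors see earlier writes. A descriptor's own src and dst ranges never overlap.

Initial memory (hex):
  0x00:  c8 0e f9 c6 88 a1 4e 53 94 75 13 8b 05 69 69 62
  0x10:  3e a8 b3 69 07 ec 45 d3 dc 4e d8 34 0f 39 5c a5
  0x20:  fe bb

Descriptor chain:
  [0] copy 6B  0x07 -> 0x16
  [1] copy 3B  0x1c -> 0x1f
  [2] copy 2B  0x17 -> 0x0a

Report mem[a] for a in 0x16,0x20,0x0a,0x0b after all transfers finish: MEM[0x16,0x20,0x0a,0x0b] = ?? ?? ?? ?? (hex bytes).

MEM[0x16,0x20,0x0a,0x0b] = 53 39 94 75

[0] 0x07->0x16 len=6 : 53 94 75 13 8b 05
[1] 0x1c->0x1f len=3 : 0f 39 5c
[2] 0x17->0x0a len=2 : 94 75
query mem[0x16]=0x53, mem[0x20]=0x39, mem[0x0a]=0x94, mem[0x0b]=0x75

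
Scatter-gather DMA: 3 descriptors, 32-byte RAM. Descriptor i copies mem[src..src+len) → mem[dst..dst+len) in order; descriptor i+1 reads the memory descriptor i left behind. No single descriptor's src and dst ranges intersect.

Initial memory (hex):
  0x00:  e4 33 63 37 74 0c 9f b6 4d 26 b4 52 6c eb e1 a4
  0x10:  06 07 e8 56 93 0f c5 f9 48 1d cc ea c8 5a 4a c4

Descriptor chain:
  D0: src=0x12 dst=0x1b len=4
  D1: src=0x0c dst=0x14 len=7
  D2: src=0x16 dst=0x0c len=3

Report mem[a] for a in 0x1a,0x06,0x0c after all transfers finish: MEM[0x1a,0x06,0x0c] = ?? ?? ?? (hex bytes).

MEM[0x1a,0x06,0x0c] = e8 9f e1

  after D0: wrote 4B at 0x1b = e856930f
  after D1: wrote 7B at 0x14 = 6cebe1a40607e8
  after D2: wrote 3B at 0x0c = e1a406
query mem[0x1a]=0xe8, mem[0x06]=0x9f, mem[0x0c]=0xe1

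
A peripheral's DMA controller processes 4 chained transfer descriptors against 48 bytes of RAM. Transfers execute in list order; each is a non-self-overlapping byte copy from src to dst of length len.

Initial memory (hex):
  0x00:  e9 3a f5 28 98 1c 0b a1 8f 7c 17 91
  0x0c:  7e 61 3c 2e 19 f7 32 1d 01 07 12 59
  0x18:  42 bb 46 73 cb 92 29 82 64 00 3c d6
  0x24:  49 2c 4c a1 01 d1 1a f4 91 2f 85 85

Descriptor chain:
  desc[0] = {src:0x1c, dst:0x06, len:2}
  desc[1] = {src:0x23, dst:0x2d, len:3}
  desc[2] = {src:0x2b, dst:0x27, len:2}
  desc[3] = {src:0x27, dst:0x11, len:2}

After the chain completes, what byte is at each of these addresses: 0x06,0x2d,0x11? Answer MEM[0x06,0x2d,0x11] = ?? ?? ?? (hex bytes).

D0: mem[0x06..0x07] <- [cb 92]
D1: mem[0x2d..0x2f] <- [d6 49 2c]
D2: mem[0x27..0x28] <- [f4 91]
D3: mem[0x11..0x12] <- [f4 91]
query mem[0x06]=0xcb, mem[0x2d]=0xd6, mem[0x11]=0xf4

MEM[0x06,0x2d,0x11] = cb d6 f4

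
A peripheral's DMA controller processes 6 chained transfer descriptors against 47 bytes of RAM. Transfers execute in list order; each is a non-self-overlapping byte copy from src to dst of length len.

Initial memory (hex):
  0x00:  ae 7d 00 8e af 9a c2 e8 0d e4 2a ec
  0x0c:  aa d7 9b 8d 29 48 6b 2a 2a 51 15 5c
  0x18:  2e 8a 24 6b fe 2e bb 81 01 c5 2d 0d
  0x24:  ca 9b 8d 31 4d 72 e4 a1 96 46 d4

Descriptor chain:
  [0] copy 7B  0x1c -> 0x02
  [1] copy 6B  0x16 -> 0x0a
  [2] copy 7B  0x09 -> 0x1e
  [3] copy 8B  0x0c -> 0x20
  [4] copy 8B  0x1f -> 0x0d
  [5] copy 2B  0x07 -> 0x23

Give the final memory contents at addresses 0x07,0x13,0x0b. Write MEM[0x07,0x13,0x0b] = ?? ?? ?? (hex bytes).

  after D0: wrote 7B at 0x02 = fe2ebb8101c52d
  after D1: wrote 6B at 0x0a = 155c2e8a246b
  after D2: wrote 7B at 0x1e = e4155c2e8a246b
  after D3: wrote 8B at 0x20 = 2e8a246b29486b2a
  after D4: wrote 8B at 0x0d = 152e8a246b29486b
  after D5: wrote 2B at 0x23 = c52d
query mem[0x07]=0xc5, mem[0x13]=0x48, mem[0x0b]=0x5c

MEM[0x07,0x13,0x0b] = c5 48 5c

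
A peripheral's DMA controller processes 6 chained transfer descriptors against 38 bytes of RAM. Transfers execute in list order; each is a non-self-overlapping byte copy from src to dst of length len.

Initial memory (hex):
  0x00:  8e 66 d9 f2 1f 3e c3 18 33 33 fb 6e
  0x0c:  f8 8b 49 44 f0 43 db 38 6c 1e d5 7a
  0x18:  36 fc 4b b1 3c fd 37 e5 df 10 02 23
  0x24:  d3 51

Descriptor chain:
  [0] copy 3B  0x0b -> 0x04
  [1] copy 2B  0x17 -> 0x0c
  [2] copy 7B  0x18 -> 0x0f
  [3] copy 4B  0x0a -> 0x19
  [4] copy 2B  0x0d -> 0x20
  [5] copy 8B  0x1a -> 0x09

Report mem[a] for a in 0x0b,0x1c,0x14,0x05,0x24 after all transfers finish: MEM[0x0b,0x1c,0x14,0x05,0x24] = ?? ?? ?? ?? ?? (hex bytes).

D0: mem[0x04..0x06] <- [6e f8 8b]
D1: mem[0x0c..0x0d] <- [7a 36]
D2: mem[0x0f..0x15] <- [36 fc 4b b1 3c fd 37]
D3: mem[0x19..0x1c] <- [fb 6e 7a 36]
D4: mem[0x20..0x21] <- [36 49]
D5: mem[0x09..0x10] <- [6e 7a 36 fd 37 e5 36 49]
query mem[0x0b]=0x36, mem[0x1c]=0x36, mem[0x14]=0xfd, mem[0x05]=0xf8, mem[0x24]=0xd3

MEM[0x0b,0x1c,0x14,0x05,0x24] = 36 36 fd f8 d3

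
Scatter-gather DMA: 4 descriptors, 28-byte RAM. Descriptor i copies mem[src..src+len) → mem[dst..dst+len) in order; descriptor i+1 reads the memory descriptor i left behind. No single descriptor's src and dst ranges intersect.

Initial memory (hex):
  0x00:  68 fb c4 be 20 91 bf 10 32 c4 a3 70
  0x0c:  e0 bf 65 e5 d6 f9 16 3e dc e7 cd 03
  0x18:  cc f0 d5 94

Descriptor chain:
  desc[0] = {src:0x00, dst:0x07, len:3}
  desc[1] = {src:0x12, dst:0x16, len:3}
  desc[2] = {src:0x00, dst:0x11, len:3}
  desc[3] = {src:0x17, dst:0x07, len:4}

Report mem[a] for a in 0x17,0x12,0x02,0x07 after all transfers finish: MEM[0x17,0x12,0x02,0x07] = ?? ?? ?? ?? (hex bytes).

MEM[0x17,0x12,0x02,0x07] = 3e fb c4 3e

#0 dst[0x07+3] := {0x68,0xfb,0xc4}
#1 dst[0x16+3] := {0x16,0x3e,0xdc}
#2 dst[0x11+3] := {0x68,0xfb,0xc4}
#3 dst[0x07+4] := {0x3e,0xdc,0xf0,0xd5}
query mem[0x17]=0x3e, mem[0x12]=0xfb, mem[0x02]=0xc4, mem[0x07]=0x3e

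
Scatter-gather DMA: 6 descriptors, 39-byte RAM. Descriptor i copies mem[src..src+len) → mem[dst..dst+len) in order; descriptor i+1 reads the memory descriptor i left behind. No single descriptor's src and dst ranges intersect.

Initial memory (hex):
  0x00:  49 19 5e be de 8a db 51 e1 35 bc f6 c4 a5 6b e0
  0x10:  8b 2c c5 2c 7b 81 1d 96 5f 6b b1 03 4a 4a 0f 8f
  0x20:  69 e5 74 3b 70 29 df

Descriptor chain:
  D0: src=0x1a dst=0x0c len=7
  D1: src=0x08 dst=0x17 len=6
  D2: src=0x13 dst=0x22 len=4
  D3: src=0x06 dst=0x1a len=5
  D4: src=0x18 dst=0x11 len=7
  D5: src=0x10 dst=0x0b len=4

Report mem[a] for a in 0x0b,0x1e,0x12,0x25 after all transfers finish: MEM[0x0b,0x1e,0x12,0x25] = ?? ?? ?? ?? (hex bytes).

MEM[0x0b,0x1e,0x12,0x25] = 0f bc bc 1d

#0 dst[0x0c+7] := {0xb1,0x03,0x4a,0x4a,0x0f,0x8f,0x69}
#1 dst[0x17+6] := {0xe1,0x35,0xbc,0xf6,0xb1,0x03}
#2 dst[0x22+4] := {0x2c,0x7b,0x81,0x1d}
#3 dst[0x1a+5] := {0xdb,0x51,0xe1,0x35,0xbc}
#4 dst[0x11+7] := {0x35,0xbc,0xdb,0x51,0xe1,0x35,0xbc}
#5 dst[0x0b+4] := {0x0f,0x35,0xbc,0xdb}
query mem[0x0b]=0x0f, mem[0x1e]=0xbc, mem[0x12]=0xbc, mem[0x25]=0x1d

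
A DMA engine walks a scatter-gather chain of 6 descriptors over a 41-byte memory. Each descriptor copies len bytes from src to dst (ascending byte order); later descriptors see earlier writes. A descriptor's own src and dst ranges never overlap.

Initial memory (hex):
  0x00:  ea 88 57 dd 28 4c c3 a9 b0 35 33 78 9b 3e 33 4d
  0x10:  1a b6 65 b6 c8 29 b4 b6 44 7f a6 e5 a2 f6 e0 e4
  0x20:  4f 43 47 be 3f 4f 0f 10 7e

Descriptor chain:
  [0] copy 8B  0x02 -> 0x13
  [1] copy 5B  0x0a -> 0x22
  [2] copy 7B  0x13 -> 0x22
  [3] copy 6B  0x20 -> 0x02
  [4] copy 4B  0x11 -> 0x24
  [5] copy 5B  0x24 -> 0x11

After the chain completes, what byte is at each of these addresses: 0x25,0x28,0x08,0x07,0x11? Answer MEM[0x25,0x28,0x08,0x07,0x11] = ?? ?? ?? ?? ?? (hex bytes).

MEM[0x25,0x28,0x08,0x07,0x11] = 65 b0 b0 4c b6

D0: mem[0x13..0x1a] <- [57 dd 28 4c c3 a9 b0 35]
D1: mem[0x22..0x26] <- [33 78 9b 3e 33]
D2: mem[0x22..0x28] <- [57 dd 28 4c c3 a9 b0]
D3: mem[0x02..0x07] <- [4f 43 57 dd 28 4c]
D4: mem[0x24..0x27] <- [b6 65 57 dd]
D5: mem[0x11..0x15] <- [b6 65 57 dd b0]
query mem[0x25]=0x65, mem[0x28]=0xb0, mem[0x08]=0xb0, mem[0x07]=0x4c, mem[0x11]=0xb6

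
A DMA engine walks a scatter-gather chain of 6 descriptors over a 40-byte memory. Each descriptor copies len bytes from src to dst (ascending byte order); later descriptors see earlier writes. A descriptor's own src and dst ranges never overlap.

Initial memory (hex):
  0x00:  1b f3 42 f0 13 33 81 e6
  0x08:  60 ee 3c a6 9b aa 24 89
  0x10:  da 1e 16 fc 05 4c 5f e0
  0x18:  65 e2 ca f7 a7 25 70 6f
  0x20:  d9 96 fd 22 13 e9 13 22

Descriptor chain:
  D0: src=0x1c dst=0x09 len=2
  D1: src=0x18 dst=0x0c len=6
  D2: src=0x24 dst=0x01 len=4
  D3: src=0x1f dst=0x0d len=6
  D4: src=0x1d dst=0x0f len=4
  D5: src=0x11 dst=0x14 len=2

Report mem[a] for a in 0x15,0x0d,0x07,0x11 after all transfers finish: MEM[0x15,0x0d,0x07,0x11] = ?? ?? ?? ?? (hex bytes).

#0 dst[0x09+2] := {0xa7,0x25}
#1 dst[0x0c+6] := {0x65,0xe2,0xca,0xf7,0xa7,0x25}
#2 dst[0x01+4] := {0x13,0xe9,0x13,0x22}
#3 dst[0x0d+6] := {0x6f,0xd9,0x96,0xfd,0x22,0x13}
#4 dst[0x0f+4] := {0x25,0x70,0x6f,0xd9}
#5 dst[0x14+2] := {0x6f,0xd9}
query mem[0x15]=0xd9, mem[0x0d]=0x6f, mem[0x07]=0xe6, mem[0x11]=0x6f

MEM[0x15,0x0d,0x07,0x11] = d9 6f e6 6f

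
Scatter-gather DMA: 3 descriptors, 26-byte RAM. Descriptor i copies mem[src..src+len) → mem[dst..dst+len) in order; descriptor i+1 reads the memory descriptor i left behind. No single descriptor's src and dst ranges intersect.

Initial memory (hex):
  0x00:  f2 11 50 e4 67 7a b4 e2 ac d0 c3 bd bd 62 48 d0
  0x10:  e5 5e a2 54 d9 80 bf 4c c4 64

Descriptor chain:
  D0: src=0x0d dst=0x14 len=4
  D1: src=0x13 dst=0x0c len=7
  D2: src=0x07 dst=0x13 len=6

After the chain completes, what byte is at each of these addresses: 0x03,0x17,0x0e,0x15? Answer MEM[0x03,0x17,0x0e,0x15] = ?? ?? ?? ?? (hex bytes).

[0] 0x0d->0x14 len=4 : 62 48 d0 e5
[1] 0x13->0x0c len=7 : 54 62 48 d0 e5 c4 64
[2] 0x07->0x13 len=6 : e2 ac d0 c3 bd 54
query mem[0x03]=0xe4, mem[0x17]=0xbd, mem[0x0e]=0x48, mem[0x15]=0xd0

MEM[0x03,0x17,0x0e,0x15] = e4 bd 48 d0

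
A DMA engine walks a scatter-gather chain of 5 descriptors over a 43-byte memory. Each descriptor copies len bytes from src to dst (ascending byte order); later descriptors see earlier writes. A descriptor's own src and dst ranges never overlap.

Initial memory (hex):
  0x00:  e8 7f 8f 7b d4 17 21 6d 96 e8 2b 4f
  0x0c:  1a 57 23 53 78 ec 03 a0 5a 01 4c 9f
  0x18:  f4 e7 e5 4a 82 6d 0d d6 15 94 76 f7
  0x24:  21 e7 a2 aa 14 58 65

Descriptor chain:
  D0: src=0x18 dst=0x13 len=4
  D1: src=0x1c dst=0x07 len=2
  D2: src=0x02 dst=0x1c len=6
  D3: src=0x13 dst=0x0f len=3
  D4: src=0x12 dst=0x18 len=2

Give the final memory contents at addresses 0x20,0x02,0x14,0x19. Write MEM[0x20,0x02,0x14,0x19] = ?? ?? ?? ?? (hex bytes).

MEM[0x20,0x02,0x14,0x19] = 21 8f e7 f4

D0: mem[0x13..0x16] <- [f4 e7 e5 4a]
D1: mem[0x07..0x08] <- [82 6d]
D2: mem[0x1c..0x21] <- [8f 7b d4 17 21 82]
D3: mem[0x0f..0x11] <- [f4 e7 e5]
D4: mem[0x18..0x19] <- [03 f4]
query mem[0x20]=0x21, mem[0x02]=0x8f, mem[0x14]=0xe7, mem[0x19]=0xf4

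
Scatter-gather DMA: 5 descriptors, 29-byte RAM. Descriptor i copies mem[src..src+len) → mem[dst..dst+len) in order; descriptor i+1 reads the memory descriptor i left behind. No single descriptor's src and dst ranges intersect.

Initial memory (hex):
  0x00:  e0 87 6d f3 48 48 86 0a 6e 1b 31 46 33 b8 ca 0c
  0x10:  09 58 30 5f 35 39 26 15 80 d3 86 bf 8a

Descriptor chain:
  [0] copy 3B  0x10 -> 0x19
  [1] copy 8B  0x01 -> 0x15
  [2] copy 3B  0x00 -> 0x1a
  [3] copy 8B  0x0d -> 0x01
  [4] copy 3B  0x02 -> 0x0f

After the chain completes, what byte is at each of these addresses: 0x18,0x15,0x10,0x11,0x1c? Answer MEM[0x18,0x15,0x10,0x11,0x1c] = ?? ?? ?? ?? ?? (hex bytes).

MEM[0x18,0x15,0x10,0x11,0x1c] = 48 87 0c 09 6d

#0 dst[0x19+3] := {0x09,0x58,0x30}
#1 dst[0x15+8] := {0x87,0x6d,0xf3,0x48,0x48,0x86,0x0a,0x6e}
#2 dst[0x1a+3] := {0xe0,0x87,0x6d}
#3 dst[0x01+8] := {0xb8,0xca,0x0c,0x09,0x58,0x30,0x5f,0x35}
#4 dst[0x0f+3] := {0xca,0x0c,0x09}
query mem[0x18]=0x48, mem[0x15]=0x87, mem[0x10]=0x0c, mem[0x11]=0x09, mem[0x1c]=0x6d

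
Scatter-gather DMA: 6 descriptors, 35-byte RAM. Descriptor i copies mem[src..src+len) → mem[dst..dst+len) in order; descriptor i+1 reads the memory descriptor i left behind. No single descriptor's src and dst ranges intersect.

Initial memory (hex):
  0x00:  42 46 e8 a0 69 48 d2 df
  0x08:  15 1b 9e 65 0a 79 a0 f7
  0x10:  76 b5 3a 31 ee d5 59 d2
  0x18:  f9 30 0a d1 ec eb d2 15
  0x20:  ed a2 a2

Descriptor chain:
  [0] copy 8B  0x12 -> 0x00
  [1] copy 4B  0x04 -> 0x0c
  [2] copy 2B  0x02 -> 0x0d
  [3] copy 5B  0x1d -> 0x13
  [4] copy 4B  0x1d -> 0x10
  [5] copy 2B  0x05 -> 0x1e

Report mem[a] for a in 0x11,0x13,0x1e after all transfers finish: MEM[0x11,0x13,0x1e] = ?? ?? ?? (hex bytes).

[0] 0x12->0x00 len=8 : 3a 31 ee d5 59 d2 f9 30
[1] 0x04->0x0c len=4 : 59 d2 f9 30
[2] 0x02->0x0d len=2 : ee d5
[3] 0x1d->0x13 len=5 : eb d2 15 ed a2
[4] 0x1d->0x10 len=4 : eb d2 15 ed
[5] 0x05->0x1e len=2 : d2 f9
query mem[0x11]=0xd2, mem[0x13]=0xed, mem[0x1e]=0xd2

MEM[0x11,0x13,0x1e] = d2 ed d2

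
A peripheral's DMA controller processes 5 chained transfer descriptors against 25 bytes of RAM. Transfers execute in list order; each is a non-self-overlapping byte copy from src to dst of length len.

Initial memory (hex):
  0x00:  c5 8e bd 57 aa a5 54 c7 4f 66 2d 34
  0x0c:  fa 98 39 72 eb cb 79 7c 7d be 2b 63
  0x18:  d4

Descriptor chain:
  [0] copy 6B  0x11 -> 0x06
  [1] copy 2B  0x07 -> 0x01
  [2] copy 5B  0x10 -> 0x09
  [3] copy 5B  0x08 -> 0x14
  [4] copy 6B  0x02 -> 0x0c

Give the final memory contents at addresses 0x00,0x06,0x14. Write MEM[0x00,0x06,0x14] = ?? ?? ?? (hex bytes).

MEM[0x00,0x06,0x14] = c5 cb 7c

#0 dst[0x06+6] := {0xcb,0x79,0x7c,0x7d,0xbe,0x2b}
#1 dst[0x01+2] := {0x79,0x7c}
#2 dst[0x09+5] := {0xeb,0xcb,0x79,0x7c,0x7d}
#3 dst[0x14+5] := {0x7c,0xeb,0xcb,0x79,0x7c}
#4 dst[0x0c+6] := {0x7c,0x57,0xaa,0xa5,0xcb,0x79}
query mem[0x00]=0xc5, mem[0x06]=0xcb, mem[0x14]=0x7c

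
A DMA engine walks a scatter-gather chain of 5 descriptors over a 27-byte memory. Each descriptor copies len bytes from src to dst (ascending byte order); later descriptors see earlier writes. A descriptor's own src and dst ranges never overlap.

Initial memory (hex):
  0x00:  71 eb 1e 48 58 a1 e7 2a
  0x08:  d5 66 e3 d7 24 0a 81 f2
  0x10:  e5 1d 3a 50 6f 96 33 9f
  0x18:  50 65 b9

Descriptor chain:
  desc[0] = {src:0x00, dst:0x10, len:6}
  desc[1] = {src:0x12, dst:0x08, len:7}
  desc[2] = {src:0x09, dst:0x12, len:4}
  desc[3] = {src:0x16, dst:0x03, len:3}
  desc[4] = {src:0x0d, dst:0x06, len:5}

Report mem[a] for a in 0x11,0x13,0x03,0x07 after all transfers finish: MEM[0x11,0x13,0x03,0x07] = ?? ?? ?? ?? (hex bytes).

#0 dst[0x10+6] := {0x71,0xeb,0x1e,0x48,0x58,0xa1}
#1 dst[0x08+7] := {0x1e,0x48,0x58,0xa1,0x33,0x9f,0x50}
#2 dst[0x12+4] := {0x48,0x58,0xa1,0x33}
#3 dst[0x03+3] := {0x33,0x9f,0x50}
#4 dst[0x06+5] := {0x9f,0x50,0xf2,0x71,0xeb}
query mem[0x11]=0xeb, mem[0x13]=0x58, mem[0x03]=0x33, mem[0x07]=0x50

MEM[0x11,0x13,0x03,0x07] = eb 58 33 50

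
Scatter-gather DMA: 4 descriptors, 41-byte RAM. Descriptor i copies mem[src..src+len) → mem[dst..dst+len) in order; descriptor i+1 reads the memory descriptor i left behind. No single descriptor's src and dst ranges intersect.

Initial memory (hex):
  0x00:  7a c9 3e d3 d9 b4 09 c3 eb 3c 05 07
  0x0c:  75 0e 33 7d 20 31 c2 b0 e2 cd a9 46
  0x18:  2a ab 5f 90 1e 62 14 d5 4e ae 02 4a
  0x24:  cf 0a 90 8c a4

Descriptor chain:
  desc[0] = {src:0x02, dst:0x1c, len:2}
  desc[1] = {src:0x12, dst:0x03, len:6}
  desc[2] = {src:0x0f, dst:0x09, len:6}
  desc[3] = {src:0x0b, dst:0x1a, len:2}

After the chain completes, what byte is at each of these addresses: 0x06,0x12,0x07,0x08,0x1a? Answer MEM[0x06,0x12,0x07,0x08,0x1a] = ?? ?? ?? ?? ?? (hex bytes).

MEM[0x06,0x12,0x07,0x08,0x1a] = cd c2 a9 46 31

D0: mem[0x1c..0x1d] <- [3e d3]
D1: mem[0x03..0x08] <- [c2 b0 e2 cd a9 46]
D2: mem[0x09..0x0e] <- [7d 20 31 c2 b0 e2]
D3: mem[0x1a..0x1b] <- [31 c2]
query mem[0x06]=0xcd, mem[0x12]=0xc2, mem[0x07]=0xa9, mem[0x08]=0x46, mem[0x1a]=0x31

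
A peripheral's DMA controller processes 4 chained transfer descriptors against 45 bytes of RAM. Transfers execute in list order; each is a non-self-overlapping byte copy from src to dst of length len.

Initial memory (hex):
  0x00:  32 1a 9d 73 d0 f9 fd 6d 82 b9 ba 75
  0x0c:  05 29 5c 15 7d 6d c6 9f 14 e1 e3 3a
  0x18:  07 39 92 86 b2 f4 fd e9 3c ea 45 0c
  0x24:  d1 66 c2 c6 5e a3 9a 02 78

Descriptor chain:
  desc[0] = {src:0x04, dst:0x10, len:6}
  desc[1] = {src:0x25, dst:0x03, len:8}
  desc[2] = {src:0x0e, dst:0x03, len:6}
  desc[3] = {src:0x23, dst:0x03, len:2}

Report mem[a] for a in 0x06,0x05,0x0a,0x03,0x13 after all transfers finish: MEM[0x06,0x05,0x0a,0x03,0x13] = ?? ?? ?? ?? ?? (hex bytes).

[0] 0x04->0x10 len=6 : d0 f9 fd 6d 82 b9
[1] 0x25->0x03 len=8 : 66 c2 c6 5e a3 9a 02 78
[2] 0x0e->0x03 len=6 : 5c 15 d0 f9 fd 6d
[3] 0x23->0x03 len=2 : 0c d1
query mem[0x06]=0xf9, mem[0x05]=0xd0, mem[0x0a]=0x78, mem[0x03]=0x0c, mem[0x13]=0x6d

MEM[0x06,0x05,0x0a,0x03,0x13] = f9 d0 78 0c 6d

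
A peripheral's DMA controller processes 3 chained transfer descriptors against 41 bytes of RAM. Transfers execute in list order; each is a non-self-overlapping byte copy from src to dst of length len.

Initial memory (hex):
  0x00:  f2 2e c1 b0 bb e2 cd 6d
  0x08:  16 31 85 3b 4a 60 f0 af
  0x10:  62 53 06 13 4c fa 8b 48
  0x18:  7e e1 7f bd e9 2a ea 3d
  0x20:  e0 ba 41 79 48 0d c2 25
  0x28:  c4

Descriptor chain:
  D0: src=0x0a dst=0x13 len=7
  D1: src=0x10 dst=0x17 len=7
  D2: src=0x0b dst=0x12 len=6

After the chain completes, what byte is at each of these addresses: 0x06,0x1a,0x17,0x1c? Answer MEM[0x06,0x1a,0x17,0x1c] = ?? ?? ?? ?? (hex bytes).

MEM[0x06,0x1a,0x17,0x1c] = cd 85 62 4a

#0 dst[0x13+7] := {0x85,0x3b,0x4a,0x60,0xf0,0xaf,0x62}
#1 dst[0x17+7] := {0x62,0x53,0x06,0x85,0x3b,0x4a,0x60}
#2 dst[0x12+6] := {0x3b,0x4a,0x60,0xf0,0xaf,0x62}
query mem[0x06]=0xcd, mem[0x1a]=0x85, mem[0x17]=0x62, mem[0x1c]=0x4a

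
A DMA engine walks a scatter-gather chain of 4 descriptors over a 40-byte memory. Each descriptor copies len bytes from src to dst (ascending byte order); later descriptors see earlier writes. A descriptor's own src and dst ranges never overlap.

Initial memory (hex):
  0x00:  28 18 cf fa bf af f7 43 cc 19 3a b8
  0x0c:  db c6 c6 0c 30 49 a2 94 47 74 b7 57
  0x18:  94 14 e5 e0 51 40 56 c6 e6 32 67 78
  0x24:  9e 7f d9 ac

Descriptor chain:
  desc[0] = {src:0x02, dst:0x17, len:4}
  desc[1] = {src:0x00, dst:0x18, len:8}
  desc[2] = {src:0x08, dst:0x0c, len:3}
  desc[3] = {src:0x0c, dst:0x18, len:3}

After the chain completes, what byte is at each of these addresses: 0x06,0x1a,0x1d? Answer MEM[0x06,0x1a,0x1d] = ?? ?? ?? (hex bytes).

D0: mem[0x17..0x1a] <- [cf fa bf af]
D1: mem[0x18..0x1f] <- [28 18 cf fa bf af f7 43]
D2: mem[0x0c..0x0e] <- [cc 19 3a]
D3: mem[0x18..0x1a] <- [cc 19 3a]
query mem[0x06]=0xf7, mem[0x1a]=0x3a, mem[0x1d]=0xaf

MEM[0x06,0x1a,0x1d] = f7 3a af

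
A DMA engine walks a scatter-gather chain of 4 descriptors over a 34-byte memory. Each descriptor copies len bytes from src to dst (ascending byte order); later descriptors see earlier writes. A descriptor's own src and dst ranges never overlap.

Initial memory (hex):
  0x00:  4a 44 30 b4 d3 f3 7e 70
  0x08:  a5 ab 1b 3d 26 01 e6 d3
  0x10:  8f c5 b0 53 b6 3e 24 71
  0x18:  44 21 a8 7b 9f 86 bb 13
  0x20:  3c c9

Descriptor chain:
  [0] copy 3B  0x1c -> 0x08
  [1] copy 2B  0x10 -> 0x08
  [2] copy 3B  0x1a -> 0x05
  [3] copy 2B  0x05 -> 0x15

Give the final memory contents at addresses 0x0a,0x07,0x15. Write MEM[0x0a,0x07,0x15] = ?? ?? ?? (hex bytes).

#0 dst[0x08+3] := {0x9f,0x86,0xbb}
#1 dst[0x08+2] := {0x8f,0xc5}
#2 dst[0x05+3] := {0xa8,0x7b,0x9f}
#3 dst[0x15+2] := {0xa8,0x7b}
query mem[0x0a]=0xbb, mem[0x07]=0x9f, mem[0x15]=0xa8

MEM[0x0a,0x07,0x15] = bb 9f a8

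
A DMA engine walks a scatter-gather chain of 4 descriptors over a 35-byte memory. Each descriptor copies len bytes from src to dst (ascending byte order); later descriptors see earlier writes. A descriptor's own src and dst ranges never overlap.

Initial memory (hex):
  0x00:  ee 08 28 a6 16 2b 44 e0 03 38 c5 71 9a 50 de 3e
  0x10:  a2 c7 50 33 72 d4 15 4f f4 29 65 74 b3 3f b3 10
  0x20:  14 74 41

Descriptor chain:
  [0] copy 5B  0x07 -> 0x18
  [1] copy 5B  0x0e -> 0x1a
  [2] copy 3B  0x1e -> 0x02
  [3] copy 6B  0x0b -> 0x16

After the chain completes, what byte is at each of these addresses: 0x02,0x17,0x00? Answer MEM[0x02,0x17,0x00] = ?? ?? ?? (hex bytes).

[0] 0x07->0x18 len=5 : e0 03 38 c5 71
[1] 0x0e->0x1a len=5 : de 3e a2 c7 50
[2] 0x1e->0x02 len=3 : 50 10 14
[3] 0x0b->0x16 len=6 : 71 9a 50 de 3e a2
query mem[0x02]=0x50, mem[0x17]=0x9a, mem[0x00]=0xee

MEM[0x02,0x17,0x00] = 50 9a ee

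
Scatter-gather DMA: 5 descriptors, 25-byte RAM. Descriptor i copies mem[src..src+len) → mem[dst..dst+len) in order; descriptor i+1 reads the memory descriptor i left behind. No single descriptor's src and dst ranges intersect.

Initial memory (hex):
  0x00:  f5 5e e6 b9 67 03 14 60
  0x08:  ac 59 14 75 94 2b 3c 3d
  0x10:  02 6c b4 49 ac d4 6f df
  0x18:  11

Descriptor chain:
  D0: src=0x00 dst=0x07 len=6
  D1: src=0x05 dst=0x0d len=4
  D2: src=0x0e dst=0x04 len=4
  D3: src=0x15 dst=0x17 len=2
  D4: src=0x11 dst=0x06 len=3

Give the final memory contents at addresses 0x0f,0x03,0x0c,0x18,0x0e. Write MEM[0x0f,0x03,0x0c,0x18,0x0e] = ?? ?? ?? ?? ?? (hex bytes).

MEM[0x0f,0x03,0x0c,0x18,0x0e] = f5 b9 03 6f 14

  after D0: wrote 6B at 0x07 = f55ee6b96703
  after D1: wrote 4B at 0x0d = 0314f55e
  after D2: wrote 4B at 0x04 = 14f55e6c
  after D3: wrote 2B at 0x17 = d46f
  after D4: wrote 3B at 0x06 = 6cb449
query mem[0x0f]=0xf5, mem[0x03]=0xb9, mem[0x0c]=0x03, mem[0x18]=0x6f, mem[0x0e]=0x14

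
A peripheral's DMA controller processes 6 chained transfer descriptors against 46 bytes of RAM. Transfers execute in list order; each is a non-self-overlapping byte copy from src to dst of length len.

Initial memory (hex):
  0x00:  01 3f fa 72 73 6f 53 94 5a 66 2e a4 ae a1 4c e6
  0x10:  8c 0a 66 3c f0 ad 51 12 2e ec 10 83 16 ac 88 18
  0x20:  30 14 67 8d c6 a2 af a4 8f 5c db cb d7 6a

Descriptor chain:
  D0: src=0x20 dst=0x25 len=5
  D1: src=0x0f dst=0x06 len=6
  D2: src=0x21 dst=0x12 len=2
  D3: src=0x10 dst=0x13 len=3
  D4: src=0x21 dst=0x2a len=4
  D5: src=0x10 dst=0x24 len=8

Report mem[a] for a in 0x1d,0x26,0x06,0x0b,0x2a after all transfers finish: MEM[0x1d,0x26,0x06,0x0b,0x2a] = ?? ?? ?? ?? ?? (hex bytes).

MEM[0x1d,0x26,0x06,0x0b,0x2a] = ac 14 e6 f0 51

  after D0: wrote 5B at 0x25 = 3014678dc6
  after D1: wrote 6B at 0x06 = e68c0a663cf0
  after D2: wrote 2B at 0x12 = 1467
  after D3: wrote 3B at 0x13 = 8c0a14
  after D4: wrote 4B at 0x2a = 14678dc6
  after D5: wrote 8B at 0x24 = 8c0a148c0a145112
query mem[0x1d]=0xac, mem[0x26]=0x14, mem[0x06]=0xe6, mem[0x0b]=0xf0, mem[0x2a]=0x51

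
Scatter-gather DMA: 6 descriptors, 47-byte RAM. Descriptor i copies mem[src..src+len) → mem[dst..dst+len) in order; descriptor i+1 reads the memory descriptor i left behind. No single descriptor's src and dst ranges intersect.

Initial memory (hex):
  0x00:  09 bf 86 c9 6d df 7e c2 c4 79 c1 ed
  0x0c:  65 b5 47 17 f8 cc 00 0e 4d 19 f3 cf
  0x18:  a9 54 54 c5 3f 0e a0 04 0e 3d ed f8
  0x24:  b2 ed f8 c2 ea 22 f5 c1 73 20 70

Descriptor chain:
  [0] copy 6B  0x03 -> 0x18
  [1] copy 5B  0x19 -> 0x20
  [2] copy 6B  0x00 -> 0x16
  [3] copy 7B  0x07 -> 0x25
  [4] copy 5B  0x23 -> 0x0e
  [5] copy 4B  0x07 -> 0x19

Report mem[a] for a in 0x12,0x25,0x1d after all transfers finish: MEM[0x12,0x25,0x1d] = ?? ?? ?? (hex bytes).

D0: mem[0x18..0x1d] <- [c9 6d df 7e c2 c4]
D1: mem[0x20..0x24] <- [6d df 7e c2 c4]
D2: mem[0x16..0x1b] <- [09 bf 86 c9 6d df]
D3: mem[0x25..0x2b] <- [c2 c4 79 c1 ed 65 b5]
D4: mem[0x0e..0x12] <- [c2 c4 c2 c4 79]
D5: mem[0x19..0x1c] <- [c2 c4 79 c1]
query mem[0x12]=0x79, mem[0x25]=0xc2, mem[0x1d]=0xc4

MEM[0x12,0x25,0x1d] = 79 c2 c4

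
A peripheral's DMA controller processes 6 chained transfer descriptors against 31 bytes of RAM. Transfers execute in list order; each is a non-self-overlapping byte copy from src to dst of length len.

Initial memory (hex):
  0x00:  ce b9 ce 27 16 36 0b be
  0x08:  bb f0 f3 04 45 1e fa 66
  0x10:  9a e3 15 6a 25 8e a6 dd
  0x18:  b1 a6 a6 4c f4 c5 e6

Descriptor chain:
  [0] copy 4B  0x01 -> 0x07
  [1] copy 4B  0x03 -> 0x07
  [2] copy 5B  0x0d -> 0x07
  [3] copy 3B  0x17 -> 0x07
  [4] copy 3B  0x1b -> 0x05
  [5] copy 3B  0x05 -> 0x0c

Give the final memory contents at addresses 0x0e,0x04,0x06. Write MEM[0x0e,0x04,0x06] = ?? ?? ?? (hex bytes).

[0] 0x01->0x07 len=4 : b9 ce 27 16
[1] 0x03->0x07 len=4 : 27 16 36 0b
[2] 0x0d->0x07 len=5 : 1e fa 66 9a e3
[3] 0x17->0x07 len=3 : dd b1 a6
[4] 0x1b->0x05 len=3 : 4c f4 c5
[5] 0x05->0x0c len=3 : 4c f4 c5
query mem[0x0e]=0xc5, mem[0x04]=0x16, mem[0x06]=0xf4

MEM[0x0e,0x04,0x06] = c5 16 f4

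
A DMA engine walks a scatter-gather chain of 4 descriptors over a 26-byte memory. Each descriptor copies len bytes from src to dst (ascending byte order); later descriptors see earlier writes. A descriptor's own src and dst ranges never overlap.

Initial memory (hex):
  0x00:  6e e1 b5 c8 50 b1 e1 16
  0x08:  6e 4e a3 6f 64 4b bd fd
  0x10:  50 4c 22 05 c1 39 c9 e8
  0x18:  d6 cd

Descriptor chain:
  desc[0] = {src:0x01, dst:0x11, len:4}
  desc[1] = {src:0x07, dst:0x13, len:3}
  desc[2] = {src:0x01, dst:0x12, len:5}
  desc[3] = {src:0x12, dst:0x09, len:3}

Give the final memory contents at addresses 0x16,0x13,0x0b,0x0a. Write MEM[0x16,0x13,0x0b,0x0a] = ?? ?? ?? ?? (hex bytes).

#0 dst[0x11+4] := {0xe1,0xb5,0xc8,0x50}
#1 dst[0x13+3] := {0x16,0x6e,0x4e}
#2 dst[0x12+5] := {0xe1,0xb5,0xc8,0x50,0xb1}
#3 dst[0x09+3] := {0xe1,0xb5,0xc8}
query mem[0x16]=0xb1, mem[0x13]=0xb5, mem[0x0b]=0xc8, mem[0x0a]=0xb5

MEM[0x16,0x13,0x0b,0x0a] = b1 b5 c8 b5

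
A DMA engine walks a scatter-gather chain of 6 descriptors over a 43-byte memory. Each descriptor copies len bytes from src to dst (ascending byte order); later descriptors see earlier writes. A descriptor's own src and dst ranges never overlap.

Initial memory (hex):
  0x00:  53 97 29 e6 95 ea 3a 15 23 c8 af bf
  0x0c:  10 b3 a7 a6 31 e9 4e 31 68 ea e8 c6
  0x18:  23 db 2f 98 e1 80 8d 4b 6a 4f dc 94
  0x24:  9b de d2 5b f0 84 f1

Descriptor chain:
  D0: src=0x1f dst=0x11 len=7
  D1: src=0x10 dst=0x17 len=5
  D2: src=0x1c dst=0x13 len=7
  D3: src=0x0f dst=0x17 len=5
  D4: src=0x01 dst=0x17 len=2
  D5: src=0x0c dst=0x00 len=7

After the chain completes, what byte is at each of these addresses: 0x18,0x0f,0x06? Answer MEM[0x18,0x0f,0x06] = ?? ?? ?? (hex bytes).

[0] 0x1f->0x11 len=7 : 4b 6a 4f dc 94 9b de
[1] 0x10->0x17 len=5 : 31 4b 6a 4f dc
[2] 0x1c->0x13 len=7 : e1 80 8d 4b 6a 4f dc
[3] 0x0f->0x17 len=5 : a6 31 4b 6a e1
[4] 0x01->0x17 len=2 : 97 29
[5] 0x0c->0x00 len=7 : 10 b3 a7 a6 31 4b 6a
query mem[0x18]=0x29, mem[0x0f]=0xa6, mem[0x06]=0x6a

MEM[0x18,0x0f,0x06] = 29 a6 6a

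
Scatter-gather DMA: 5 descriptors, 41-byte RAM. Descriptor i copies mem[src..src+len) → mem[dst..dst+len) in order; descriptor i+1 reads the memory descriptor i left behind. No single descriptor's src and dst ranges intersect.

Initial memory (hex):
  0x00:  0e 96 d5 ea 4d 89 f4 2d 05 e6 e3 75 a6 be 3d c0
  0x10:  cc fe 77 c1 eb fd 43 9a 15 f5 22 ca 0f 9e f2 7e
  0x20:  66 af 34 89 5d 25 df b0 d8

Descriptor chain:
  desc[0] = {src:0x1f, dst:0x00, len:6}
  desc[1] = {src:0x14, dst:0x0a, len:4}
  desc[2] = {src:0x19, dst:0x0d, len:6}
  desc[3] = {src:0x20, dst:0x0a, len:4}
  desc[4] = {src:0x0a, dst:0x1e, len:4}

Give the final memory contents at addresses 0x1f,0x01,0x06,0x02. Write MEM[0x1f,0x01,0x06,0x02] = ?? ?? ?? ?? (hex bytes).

#0 dst[0x00+6] := {0x7e,0x66,0xaf,0x34,0x89,0x5d}
#1 dst[0x0a+4] := {0xeb,0xfd,0x43,0x9a}
#2 dst[0x0d+6] := {0xf5,0x22,0xca,0x0f,0x9e,0xf2}
#3 dst[0x0a+4] := {0x66,0xaf,0x34,0x89}
#4 dst[0x1e+4] := {0x66,0xaf,0x34,0x89}
query mem[0x1f]=0xaf, mem[0x01]=0x66, mem[0x06]=0xf4, mem[0x02]=0xaf

MEM[0x1f,0x01,0x06,0x02] = af 66 f4 af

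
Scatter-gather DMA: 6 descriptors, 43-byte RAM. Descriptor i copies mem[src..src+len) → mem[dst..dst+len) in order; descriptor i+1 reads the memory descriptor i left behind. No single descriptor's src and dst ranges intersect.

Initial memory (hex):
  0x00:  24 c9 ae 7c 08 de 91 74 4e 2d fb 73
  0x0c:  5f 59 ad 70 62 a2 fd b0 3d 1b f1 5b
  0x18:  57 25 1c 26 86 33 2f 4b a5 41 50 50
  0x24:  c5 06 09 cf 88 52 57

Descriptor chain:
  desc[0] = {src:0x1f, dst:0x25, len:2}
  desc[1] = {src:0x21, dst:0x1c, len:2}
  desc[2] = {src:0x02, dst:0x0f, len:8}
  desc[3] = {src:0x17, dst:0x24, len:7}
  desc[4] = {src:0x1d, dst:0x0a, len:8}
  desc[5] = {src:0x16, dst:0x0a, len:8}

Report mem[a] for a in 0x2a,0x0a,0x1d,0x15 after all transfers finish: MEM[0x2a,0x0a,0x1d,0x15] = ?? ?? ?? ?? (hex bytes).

D0: mem[0x25..0x26] <- [4b a5]
D1: mem[0x1c..0x1d] <- [41 50]
D2: mem[0x0f..0x16] <- [ae 7c 08 de 91 74 4e 2d]
D3: mem[0x24..0x2a] <- [5b 57 25 1c 26 41 50]
D4: mem[0x0a..0x11] <- [50 2f 4b a5 41 50 50 5b]
D5: mem[0x0a..0x11] <- [2d 5b 57 25 1c 26 41 50]
query mem[0x2a]=0x50, mem[0x0a]=0x2d, mem[0x1d]=0x50, mem[0x15]=0x4e

MEM[0x2a,0x0a,0x1d,0x15] = 50 2d 50 4e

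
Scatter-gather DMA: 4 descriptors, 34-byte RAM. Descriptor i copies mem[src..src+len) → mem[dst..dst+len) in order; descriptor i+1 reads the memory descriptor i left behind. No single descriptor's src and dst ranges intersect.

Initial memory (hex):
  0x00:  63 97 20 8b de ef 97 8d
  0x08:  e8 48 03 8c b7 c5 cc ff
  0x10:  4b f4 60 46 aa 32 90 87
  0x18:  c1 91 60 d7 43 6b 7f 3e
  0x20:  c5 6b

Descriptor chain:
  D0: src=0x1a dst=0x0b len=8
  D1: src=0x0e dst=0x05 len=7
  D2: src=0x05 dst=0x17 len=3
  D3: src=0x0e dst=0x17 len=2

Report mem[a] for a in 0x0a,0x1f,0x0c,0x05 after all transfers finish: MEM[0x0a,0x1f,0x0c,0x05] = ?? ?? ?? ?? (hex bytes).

D0: mem[0x0b..0x12] <- [60 d7 43 6b 7f 3e c5 6b]
D1: mem[0x05..0x0b] <- [6b 7f 3e c5 6b 46 aa]
D2: mem[0x17..0x19] <- [6b 7f 3e]
D3: mem[0x17..0x18] <- [6b 7f]
query mem[0x0a]=0x46, mem[0x1f]=0x3e, mem[0x0c]=0xd7, mem[0x05]=0x6b

MEM[0x0a,0x1f,0x0c,0x05] = 46 3e d7 6b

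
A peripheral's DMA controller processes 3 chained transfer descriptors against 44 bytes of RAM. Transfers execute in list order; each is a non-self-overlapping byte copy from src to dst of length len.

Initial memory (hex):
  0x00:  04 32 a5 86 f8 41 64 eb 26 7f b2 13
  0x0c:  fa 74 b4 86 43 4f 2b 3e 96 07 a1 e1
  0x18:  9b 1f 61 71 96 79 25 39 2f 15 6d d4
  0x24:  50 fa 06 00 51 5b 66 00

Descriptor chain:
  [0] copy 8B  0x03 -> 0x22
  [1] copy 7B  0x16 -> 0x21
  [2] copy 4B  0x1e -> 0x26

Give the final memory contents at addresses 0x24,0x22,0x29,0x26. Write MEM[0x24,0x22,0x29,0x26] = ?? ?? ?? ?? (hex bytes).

  after D0: wrote 8B at 0x22 = 86f84164eb267fb2
  after D1: wrote 7B at 0x21 = a1e19b1f617196
  after D2: wrote 4B at 0x26 = 25392fa1
query mem[0x24]=0x1f, mem[0x22]=0xe1, mem[0x29]=0xa1, mem[0x26]=0x25

MEM[0x24,0x22,0x29,0x26] = 1f e1 a1 25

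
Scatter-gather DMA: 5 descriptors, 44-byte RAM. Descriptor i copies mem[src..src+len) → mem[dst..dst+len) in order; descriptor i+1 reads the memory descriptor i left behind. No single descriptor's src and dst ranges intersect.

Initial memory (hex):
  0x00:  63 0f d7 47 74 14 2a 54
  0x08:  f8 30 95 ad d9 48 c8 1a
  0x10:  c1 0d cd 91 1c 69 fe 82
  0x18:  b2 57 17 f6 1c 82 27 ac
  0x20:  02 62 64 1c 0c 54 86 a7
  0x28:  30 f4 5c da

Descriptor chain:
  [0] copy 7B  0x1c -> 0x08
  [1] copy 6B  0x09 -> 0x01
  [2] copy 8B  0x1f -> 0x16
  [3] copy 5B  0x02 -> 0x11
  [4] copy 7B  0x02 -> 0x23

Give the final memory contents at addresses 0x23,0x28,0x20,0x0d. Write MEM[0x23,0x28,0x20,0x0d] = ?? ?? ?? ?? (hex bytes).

[0] 0x1c->0x08 len=7 : 1c 82 27 ac 02 62 64
[1] 0x09->0x01 len=6 : 82 27 ac 02 62 64
[2] 0x1f->0x16 len=8 : ac 02 62 64 1c 0c 54 86
[3] 0x02->0x11 len=5 : 27 ac 02 62 64
[4] 0x02->0x23 len=7 : 27 ac 02 62 64 54 1c
query mem[0x23]=0x27, mem[0x28]=0x54, mem[0x20]=0x02, mem[0x0d]=0x62

MEM[0x23,0x28,0x20,0x0d] = 27 54 02 62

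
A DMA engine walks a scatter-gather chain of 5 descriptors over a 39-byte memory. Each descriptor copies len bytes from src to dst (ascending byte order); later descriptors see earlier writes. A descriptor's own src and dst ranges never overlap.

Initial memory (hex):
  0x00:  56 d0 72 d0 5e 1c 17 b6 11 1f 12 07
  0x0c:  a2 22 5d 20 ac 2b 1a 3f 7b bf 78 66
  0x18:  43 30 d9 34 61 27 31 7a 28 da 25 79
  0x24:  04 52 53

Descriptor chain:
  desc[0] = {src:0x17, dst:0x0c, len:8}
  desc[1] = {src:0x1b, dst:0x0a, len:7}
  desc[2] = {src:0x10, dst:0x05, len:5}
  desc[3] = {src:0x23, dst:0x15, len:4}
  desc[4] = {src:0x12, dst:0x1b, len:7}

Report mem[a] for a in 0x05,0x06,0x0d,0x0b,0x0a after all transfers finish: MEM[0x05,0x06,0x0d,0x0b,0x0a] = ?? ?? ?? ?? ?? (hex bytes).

D0: mem[0x0c..0x13] <- [66 43 30 d9 34 61 27 31]
D1: mem[0x0a..0x10] <- [34 61 27 31 7a 28 da]
D2: mem[0x05..0x09] <- [da 61 27 31 7b]
D3: mem[0x15..0x18] <- [79 04 52 53]
D4: mem[0x1b..0x21] <- [27 31 7b 79 04 52 53]
query mem[0x05]=0xda, mem[0x06]=0x61, mem[0x0d]=0x31, mem[0x0b]=0x61, mem[0x0a]=0x34

MEM[0x05,0x06,0x0d,0x0b,0x0a] = da 61 31 61 34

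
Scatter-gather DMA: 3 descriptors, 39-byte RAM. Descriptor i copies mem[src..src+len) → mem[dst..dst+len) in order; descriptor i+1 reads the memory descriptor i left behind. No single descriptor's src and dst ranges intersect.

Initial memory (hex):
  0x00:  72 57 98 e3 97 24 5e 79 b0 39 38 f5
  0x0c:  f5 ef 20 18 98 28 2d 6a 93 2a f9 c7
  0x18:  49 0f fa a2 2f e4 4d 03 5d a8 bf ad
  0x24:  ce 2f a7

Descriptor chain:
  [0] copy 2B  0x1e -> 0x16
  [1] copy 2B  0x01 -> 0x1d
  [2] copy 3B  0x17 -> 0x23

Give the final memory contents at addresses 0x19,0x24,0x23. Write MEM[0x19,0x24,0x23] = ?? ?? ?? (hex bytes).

MEM[0x19,0x24,0x23] = 0f 49 03

D0: mem[0x16..0x17] <- [4d 03]
D1: mem[0x1d..0x1e] <- [57 98]
D2: mem[0x23..0x25] <- [03 49 0f]
query mem[0x19]=0x0f, mem[0x24]=0x49, mem[0x23]=0x03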